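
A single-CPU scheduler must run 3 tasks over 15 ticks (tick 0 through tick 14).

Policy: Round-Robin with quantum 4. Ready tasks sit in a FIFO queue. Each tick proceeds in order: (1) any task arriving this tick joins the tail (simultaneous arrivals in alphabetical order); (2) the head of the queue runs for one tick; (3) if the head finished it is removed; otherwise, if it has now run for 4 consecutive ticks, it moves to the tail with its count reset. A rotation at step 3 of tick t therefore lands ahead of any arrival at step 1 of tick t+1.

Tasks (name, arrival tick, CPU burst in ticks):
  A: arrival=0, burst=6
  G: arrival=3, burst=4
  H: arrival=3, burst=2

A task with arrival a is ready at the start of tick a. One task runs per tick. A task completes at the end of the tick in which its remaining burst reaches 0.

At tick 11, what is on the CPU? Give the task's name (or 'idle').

t=0: queue=[A] q_used=0 → run A
t=1: queue=[A] q_used=1 → run A
t=2: queue=[A] q_used=2 → run A
t=3: queue=[A,G,H] q_used=3 → run A
t=4: queue=[G,H,A] q_used=0 → run G
t=5: queue=[G,H,A] q_used=1 → run G
t=6: queue=[G,H,A] q_used=2 → run G
t=7: queue=[G,H,A] q_used=3 → run G
t=8: queue=[H,A] q_used=0 → run H
t=9: queue=[H,A] q_used=1 → run H
t=10: queue=[A] q_used=0 → run A
t=11: queue=[A] q_used=1 → run A
t=12: (idle)
t=13: (idle)
t=14: (idle)

running at tick 11 = A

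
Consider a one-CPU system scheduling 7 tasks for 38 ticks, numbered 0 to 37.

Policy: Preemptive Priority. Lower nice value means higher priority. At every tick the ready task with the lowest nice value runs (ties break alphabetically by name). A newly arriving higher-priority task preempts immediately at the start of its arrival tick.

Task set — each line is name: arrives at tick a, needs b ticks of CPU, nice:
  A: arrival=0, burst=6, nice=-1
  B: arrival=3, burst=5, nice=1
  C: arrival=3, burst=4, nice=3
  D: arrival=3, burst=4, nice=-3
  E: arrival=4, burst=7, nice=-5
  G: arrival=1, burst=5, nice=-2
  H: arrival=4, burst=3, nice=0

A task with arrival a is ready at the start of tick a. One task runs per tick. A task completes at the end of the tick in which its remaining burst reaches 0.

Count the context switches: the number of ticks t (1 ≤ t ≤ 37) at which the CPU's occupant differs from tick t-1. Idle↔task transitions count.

context switches = 10

t=0: ready={A} → run A
t=1: ready={A,G} → run G
t=2: ready={A,G} → run G
t=3: ready={A,B,C,D,G} → run D
t=4: ready={A,B,C,D,E,G,H} → run E
t=5: ready={A,B,C,D,E,G,H} → run E
t=6: ready={A,B,C,D,E,G,H} → run E
t=7: ready={A,B,C,D,E,G,H} → run E
t=8: ready={A,B,C,D,E,G,H} → run E
t=9: ready={A,B,C,D,E,G,H} → run E
t=10: ready={A,B,C,D,E,G,H} → run E
t=11: ready={A,B,C,D,G,H} → run D
t=12: ready={A,B,C,D,G,H} → run D
t=13: ready={A,B,C,D,G,H} → run D
t=14: ready={A,B,C,G,H} → run G
t=15: ready={A,B,C,G,H} → run G
t=16: ready={A,B,C,G,H} → run G
t=17: ready={A,B,C,H} → run A
t=18: ready={A,B,C,H} → run A
t=19: ready={A,B,C,H} → run A
t=20: ready={A,B,C,H} → run A
t=21: ready={A,B,C,H} → run A
t=22: ready={B,C,H} → run H
t=23: ready={B,C,H} → run H
t=24: ready={B,C,H} → run H
t=25: ready={B,C} → run B
t=26: ready={B,C} → run B
t=27: ready={B,C} → run B
t=28: ready={B,C} → run B
t=29: ready={B,C} → run B
t=30: ready={C} → run C
t=31: ready={C} → run C
t=32: ready={C} → run C
t=33: ready={C} → run C
t=34: (idle)
t=35: (idle)
t=36: (idle)
t=37: (idle)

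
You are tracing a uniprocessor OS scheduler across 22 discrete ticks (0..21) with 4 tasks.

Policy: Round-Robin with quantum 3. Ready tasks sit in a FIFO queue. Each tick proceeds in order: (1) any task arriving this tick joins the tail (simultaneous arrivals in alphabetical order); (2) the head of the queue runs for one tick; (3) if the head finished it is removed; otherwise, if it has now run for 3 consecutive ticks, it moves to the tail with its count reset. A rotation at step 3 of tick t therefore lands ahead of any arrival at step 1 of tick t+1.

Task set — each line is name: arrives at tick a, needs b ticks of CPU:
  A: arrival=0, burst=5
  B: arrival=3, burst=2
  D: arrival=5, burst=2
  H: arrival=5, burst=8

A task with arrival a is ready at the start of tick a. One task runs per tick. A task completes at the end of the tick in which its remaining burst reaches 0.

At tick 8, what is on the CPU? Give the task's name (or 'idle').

t=0: queue=[A] q_used=0 → run A
t=1: queue=[A] q_used=1 → run A
t=2: queue=[A] q_used=2 → run A
t=3: queue=[A,B] q_used=0 → run A
t=4: queue=[A,B] q_used=1 → run A
t=5: queue=[B,D,H] q_used=0 → run B
t=6: queue=[B,D,H] q_used=1 → run B
t=7: queue=[D,H] q_used=0 → run D
t=8: queue=[D,H] q_used=1 → run D
t=9: queue=[H] q_used=0 → run H
t=10: queue=[H] q_used=1 → run H
t=11: queue=[H] q_used=2 → run H
t=12: queue=[H] q_used=0 → run H
t=13: queue=[H] q_used=1 → run H
t=14: queue=[H] q_used=2 → run H
t=15: queue=[H] q_used=0 → run H
t=16: queue=[H] q_used=1 → run H
t=17: (idle)
t=18: (idle)
t=19: (idle)
t=20: (idle)
t=21: (idle)

running at tick 8 = D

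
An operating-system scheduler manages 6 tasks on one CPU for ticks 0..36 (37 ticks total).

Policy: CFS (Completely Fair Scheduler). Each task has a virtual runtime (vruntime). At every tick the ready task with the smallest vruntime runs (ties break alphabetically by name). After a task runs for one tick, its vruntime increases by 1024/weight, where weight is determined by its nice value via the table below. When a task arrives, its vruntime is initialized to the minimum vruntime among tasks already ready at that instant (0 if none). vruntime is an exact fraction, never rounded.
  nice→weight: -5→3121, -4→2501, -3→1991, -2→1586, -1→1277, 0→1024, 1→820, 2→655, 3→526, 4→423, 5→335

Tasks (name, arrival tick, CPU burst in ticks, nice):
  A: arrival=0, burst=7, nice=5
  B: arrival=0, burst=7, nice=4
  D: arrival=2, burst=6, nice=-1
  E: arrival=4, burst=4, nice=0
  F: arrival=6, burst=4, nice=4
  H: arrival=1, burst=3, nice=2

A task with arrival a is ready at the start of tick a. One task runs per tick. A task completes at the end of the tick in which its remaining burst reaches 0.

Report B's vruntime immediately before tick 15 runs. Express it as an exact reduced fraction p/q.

t=0: vr[A=0 B=0] → run A
t=1: vr[A=1024/335 B=0 H=0] → run B
t=2: vr[A=1024/335 B=1024/423 D=0 H=0] → run D
t=3: vr[A=1024/335 B=1024/423 D=1024/1277 H=0] → run H
t=4: vr[A=1024/335 B=1024/423 D=1024/1277 E=1024/1277 H=1024/655] → run D
t=5: vr[A=1024/335 B=1024/423 D=2048/1277 E=1024/1277 H=1024/655] → run E
t=6: vr[A=1024/335 B=1024/423 D=2048/1277 E=2301/1277 F=1024/655 H=1024/655] → run F
t=7: vr[A=1024/335 B=1024/423 D=2048/1277 E=2301/1277 F=1103872/277065 H=1024/655] → run H
t=8: vr[A=1024/335 B=1024/423 D=2048/1277 E=2301/1277 F=1103872/277065 H=2048/655] → run D
t=9: vr[A=1024/335 B=1024/423 D=3072/1277 E=2301/1277 F=1103872/277065 H=2048/655] → run E
t=10: vr[A=1024/335 B=1024/423 D=3072/1277 E=3578/1277 F=1103872/277065 H=2048/655] → run D
t=11: vr[A=1024/335 B=1024/423 D=4096/1277 E=3578/1277 F=1103872/277065 H=2048/655] → run B
t=12: vr[A=1024/335 B=2048/423 D=4096/1277 E=3578/1277 F=1103872/277065 H=2048/655] → run E
t=13: vr[A=1024/335 B=2048/423 D=4096/1277 E=4855/1277 F=1103872/277065 H=2048/655] → run A
t=14: vr[A=2048/335 B=2048/423 D=4096/1277 E=4855/1277 F=1103872/277065 H=2048/655] → run H
t=15: vr[A=2048/335 B=2048/423 D=4096/1277 E=4855/1277 F=1103872/277065] → run D
t=16: vr[A=2048/335 B=2048/423 D=5120/1277 E=4855/1277 F=1103872/277065] → run E
t=17: vr[A=2048/335 B=2048/423 D=5120/1277 F=1103872/277065] → run F
t=18: vr[A=2048/335 B=2048/423 D=5120/1277 F=1774592/277065] → run D
t=19: vr[A=2048/335 B=2048/423 F=1774592/277065] → run B
t=20: vr[A=2048/335 B=1024/141 F=1774592/277065] → run A
t=21: vr[A=3072/335 B=1024/141 F=1774592/277065] → run F
t=22: vr[A=3072/335 B=1024/141 F=815104/92355] → run B
t=23: vr[A=3072/335 B=4096/423 F=815104/92355] → run F
t=24: vr[A=3072/335 B=4096/423] → run A
t=25: vr[A=4096/335 B=4096/423] → run B
t=26: vr[A=4096/335 B=5120/423] → run B
t=27: vr[A=4096/335 B=2048/141] → run A
t=28: vr[A=1024/67 B=2048/141] → run B
t=29: vr[A=1024/67] → run A
t=30: vr[A=6144/335] → run A
t=31: (idle)
t=32: (idle)
t=33: (idle)
t=34: (idle)
t=35: (idle)
t=36: (idle)

vruntime(B, start of tick 15) = 2048/423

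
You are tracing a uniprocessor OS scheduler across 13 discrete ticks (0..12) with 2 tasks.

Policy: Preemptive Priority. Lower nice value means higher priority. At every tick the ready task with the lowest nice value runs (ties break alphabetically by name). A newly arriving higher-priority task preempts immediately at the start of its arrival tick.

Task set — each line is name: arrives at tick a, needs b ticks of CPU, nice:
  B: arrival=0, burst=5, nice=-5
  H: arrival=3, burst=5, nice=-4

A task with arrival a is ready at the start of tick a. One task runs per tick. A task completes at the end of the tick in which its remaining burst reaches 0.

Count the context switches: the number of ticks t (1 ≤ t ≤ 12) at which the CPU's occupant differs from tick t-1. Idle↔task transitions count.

context switches = 2

t=0: ready={B} → run B
t=1: ready={B} → run B
t=2: ready={B} → run B
t=3: ready={B,H} → run B
t=4: ready={B,H} → run B
t=5: ready={H} → run H
t=6: ready={H} → run H
t=7: ready={H} → run H
t=8: ready={H} → run H
t=9: ready={H} → run H
t=10: (idle)
t=11: (idle)
t=12: (idle)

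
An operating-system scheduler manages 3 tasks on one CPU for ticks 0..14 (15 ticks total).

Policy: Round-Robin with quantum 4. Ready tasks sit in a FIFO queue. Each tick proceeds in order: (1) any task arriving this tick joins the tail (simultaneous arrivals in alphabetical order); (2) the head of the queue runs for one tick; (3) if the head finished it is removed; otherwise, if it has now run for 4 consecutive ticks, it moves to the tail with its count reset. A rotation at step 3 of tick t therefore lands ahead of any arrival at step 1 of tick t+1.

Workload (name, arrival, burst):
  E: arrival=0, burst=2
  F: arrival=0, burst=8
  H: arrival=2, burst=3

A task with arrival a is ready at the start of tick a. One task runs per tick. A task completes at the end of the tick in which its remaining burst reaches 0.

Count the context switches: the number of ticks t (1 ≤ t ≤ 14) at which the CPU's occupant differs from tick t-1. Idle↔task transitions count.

context switches = 4

t=0: queue=[E,F] q_used=0 → run E
t=1: queue=[E,F] q_used=1 → run E
t=2: queue=[F,H] q_used=0 → run F
t=3: queue=[F,H] q_used=1 → run F
t=4: queue=[F,H] q_used=2 → run F
t=5: queue=[F,H] q_used=3 → run F
t=6: queue=[H,F] q_used=0 → run H
t=7: queue=[H,F] q_used=1 → run H
t=8: queue=[H,F] q_used=2 → run H
t=9: queue=[F] q_used=0 → run F
t=10: queue=[F] q_used=1 → run F
t=11: queue=[F] q_used=2 → run F
t=12: queue=[F] q_used=3 → run F
t=13: (idle)
t=14: (idle)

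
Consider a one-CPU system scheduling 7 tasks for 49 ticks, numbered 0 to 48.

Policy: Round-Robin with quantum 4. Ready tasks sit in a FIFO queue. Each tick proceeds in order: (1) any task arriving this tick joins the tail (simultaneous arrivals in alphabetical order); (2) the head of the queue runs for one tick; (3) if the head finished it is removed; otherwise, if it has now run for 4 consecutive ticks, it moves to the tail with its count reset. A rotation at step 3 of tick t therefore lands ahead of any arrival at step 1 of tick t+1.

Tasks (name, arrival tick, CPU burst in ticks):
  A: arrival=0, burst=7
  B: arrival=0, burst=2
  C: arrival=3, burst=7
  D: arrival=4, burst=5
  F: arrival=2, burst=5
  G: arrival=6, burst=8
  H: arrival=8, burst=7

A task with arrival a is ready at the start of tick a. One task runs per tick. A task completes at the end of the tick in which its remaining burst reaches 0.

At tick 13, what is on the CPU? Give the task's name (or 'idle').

t=0: queue=[A,B] q_used=0 → run A
t=1: queue=[A,B] q_used=1 → run A
t=2: queue=[A,B,F] q_used=2 → run A
t=3: queue=[A,B,F,C] q_used=3 → run A
t=4: queue=[B,F,C,A,D] q_used=0 → run B
t=5: queue=[B,F,C,A,D] q_used=1 → run B
t=6: queue=[F,C,A,D,G] q_used=0 → run F
t=7: queue=[F,C,A,D,G] q_used=1 → run F
t=8: queue=[F,C,A,D,G,H] q_used=2 → run F
t=9: queue=[F,C,A,D,G,H] q_used=3 → run F
t=10: queue=[C,A,D,G,H,F] q_used=0 → run C
t=11: queue=[C,A,D,G,H,F] q_used=1 → run C
t=12: queue=[C,A,D,G,H,F] q_used=2 → run C
t=13: queue=[C,A,D,G,H,F] q_used=3 → run C
t=14: queue=[A,D,G,H,F,C] q_used=0 → run A
t=15: queue=[A,D,G,H,F,C] q_used=1 → run A
t=16: queue=[A,D,G,H,F,C] q_used=2 → run A
t=17: queue=[D,G,H,F,C] q_used=0 → run D
t=18: queue=[D,G,H,F,C] q_used=1 → run D
t=19: queue=[D,G,H,F,C] q_used=2 → run D
t=20: queue=[D,G,H,F,C] q_used=3 → run D
t=21: queue=[G,H,F,C,D] q_used=0 → run G
t=22: queue=[G,H,F,C,D] q_used=1 → run G
t=23: queue=[G,H,F,C,D] q_used=2 → run G
t=24: queue=[G,H,F,C,D] q_used=3 → run G
t=25: queue=[H,F,C,D,G] q_used=0 → run H
t=26: queue=[H,F,C,D,G] q_used=1 → run H
t=27: queue=[H,F,C,D,G] q_used=2 → run H
t=28: queue=[H,F,C,D,G] q_used=3 → run H
t=29: queue=[F,C,D,G,H] q_used=0 → run F
t=30: queue=[C,D,G,H] q_used=0 → run C
t=31: queue=[C,D,G,H] q_used=1 → run C
t=32: queue=[C,D,G,H] q_used=2 → run C
t=33: queue=[D,G,H] q_used=0 → run D
t=34: queue=[G,H] q_used=0 → run G
t=35: queue=[G,H] q_used=1 → run G
t=36: queue=[G,H] q_used=2 → run G
t=37: queue=[G,H] q_used=3 → run G
t=38: queue=[H] q_used=0 → run H
t=39: queue=[H] q_used=1 → run H
t=40: queue=[H] q_used=2 → run H
t=41: (idle)
t=42: (idle)
t=43: (idle)
t=44: (idle)
t=45: (idle)
t=46: (idle)
t=47: (idle)
t=48: (idle)

running at tick 13 = C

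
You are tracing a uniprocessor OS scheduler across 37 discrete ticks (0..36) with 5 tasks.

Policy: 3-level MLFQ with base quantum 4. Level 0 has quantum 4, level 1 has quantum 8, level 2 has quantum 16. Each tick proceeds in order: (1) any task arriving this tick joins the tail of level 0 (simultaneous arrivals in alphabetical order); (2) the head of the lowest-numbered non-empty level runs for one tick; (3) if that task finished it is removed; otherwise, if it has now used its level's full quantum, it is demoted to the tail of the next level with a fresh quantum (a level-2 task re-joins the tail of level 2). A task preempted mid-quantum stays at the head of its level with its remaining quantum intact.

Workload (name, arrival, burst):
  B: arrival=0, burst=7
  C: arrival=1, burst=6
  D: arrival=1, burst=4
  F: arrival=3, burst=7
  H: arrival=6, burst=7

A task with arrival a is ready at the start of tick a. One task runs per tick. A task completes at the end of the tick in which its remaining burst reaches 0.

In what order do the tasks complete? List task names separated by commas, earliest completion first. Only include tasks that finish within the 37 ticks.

t=0: L0/L1/L2 = B/-/- → run B
t=1: L0/L1/L2 = BCD/-/- → run B
t=2: L0/L1/L2 = BCD/-/- → run B
t=3: L0/L1/L2 = BCDF/-/- → run B
t=4: L0/L1/L2 = CDF/B/- → run C
t=5: L0/L1/L2 = CDF/B/- → run C
t=6: L0/L1/L2 = CDFH/B/- → run C
t=7: L0/L1/L2 = CDFH/B/- → run C
t=8: L0/L1/L2 = DFH/BC/- → run D
t=9: L0/L1/L2 = DFH/BC/- → run D
t=10: L0/L1/L2 = DFH/BC/- → run D
t=11: L0/L1/L2 = DFH/BC/- → run D
t=12: L0/L1/L2 = FH/BC/- → run F
t=13: L0/L1/L2 = FH/BC/- → run F
t=14: L0/L1/L2 = FH/BC/- → run F
t=15: L0/L1/L2 = FH/BC/- → run F
t=16: L0/L1/L2 = H/BCF/- → run H
t=17: L0/L1/L2 = H/BCF/- → run H
t=18: L0/L1/L2 = H/BCF/- → run H
t=19: L0/L1/L2 = H/BCF/- → run H
t=20: L0/L1/L2 = -/BCFH/- → run B
t=21: L0/L1/L2 = -/BCFH/- → run B
t=22: L0/L1/L2 = -/BCFH/- → run B
t=23: L0/L1/L2 = -/CFH/- → run C
t=24: L0/L1/L2 = -/CFH/- → run C
t=25: L0/L1/L2 = -/FH/- → run F
t=26: L0/L1/L2 = -/FH/- → run F
t=27: L0/L1/L2 = -/FH/- → run F
t=28: L0/L1/L2 = -/H/- → run H
t=29: L0/L1/L2 = -/H/- → run H
t=30: L0/L1/L2 = -/H/- → run H
t=31: (idle)
t=32: (idle)
t=33: (idle)
t=34: (idle)
t=35: (idle)
t=36: (idle)

completion order = D, B, C, F, H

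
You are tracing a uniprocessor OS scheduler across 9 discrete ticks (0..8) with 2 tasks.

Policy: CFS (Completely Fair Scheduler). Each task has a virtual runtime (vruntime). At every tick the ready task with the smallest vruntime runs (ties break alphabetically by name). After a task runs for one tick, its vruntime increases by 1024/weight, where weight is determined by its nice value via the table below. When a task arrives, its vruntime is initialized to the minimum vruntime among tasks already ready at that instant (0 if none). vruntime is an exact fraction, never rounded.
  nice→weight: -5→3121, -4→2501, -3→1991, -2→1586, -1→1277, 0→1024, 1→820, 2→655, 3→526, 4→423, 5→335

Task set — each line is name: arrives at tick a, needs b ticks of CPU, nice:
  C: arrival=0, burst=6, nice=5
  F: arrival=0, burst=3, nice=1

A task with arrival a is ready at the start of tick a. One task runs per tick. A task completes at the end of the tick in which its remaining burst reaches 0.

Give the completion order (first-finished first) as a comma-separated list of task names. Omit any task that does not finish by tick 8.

completion order = F, C

t=0: vr[C=0 F=0] → run C
t=1: vr[C=1024/335 F=0] → run F
t=2: vr[C=1024/335 F=256/205] → run F
t=3: vr[C=1024/335 F=512/205] → run F
t=4: vr[C=1024/335] → run C
t=5: vr[C=2048/335] → run C
t=6: vr[C=3072/335] → run C
t=7: vr[C=4096/335] → run C
t=8: vr[C=1024/67] → run C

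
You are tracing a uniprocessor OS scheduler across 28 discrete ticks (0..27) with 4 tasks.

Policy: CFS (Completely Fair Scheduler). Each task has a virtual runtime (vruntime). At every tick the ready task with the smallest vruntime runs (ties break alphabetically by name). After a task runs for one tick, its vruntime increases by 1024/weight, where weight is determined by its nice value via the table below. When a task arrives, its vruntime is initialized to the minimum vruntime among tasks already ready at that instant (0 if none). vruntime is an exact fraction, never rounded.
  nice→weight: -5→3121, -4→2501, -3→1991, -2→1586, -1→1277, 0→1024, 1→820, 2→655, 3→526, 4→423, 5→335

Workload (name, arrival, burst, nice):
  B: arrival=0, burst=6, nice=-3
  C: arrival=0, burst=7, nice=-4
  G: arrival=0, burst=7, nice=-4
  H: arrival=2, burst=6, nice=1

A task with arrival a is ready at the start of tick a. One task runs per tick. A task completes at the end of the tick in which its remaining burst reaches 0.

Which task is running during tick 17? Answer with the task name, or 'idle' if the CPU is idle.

t=0: vr[B=0 C=0 G=0] → run B
t=1: vr[B=1024/1991 C=0 G=0] → run C
t=2: vr[B=1024/1991 C=1024/2501 G=0 H=0] → run G
t=3: vr[B=1024/1991 C=1024/2501 G=1024/2501 H=0] → run H
t=4: vr[B=1024/1991 C=1024/2501 G=1024/2501 H=256/205] → run C
t=5: vr[B=1024/1991 C=2048/2501 G=1024/2501 H=256/205] → run G
t=6: vr[B=1024/1991 C=2048/2501 G=2048/2501 H=256/205] → run B
t=7: vr[B=2048/1991 C=2048/2501 G=2048/2501 H=256/205] → run C
t=8: vr[B=2048/1991 C=3072/2501 G=2048/2501 H=256/205] → run G
t=9: vr[B=2048/1991 C=3072/2501 G=3072/2501 H=256/205] → run B
t=10: vr[B=3072/1991 C=3072/2501 G=3072/2501 H=256/205] → run C
t=11: vr[B=3072/1991 C=4096/2501 G=3072/2501 H=256/205] → run G
t=12: vr[B=3072/1991 C=4096/2501 G=4096/2501 H=256/205] → run H
t=13: vr[B=3072/1991 C=4096/2501 G=4096/2501 H=512/205] → run B
t=14: vr[B=4096/1991 C=4096/2501 G=4096/2501 H=512/205] → run C
t=15: vr[B=4096/1991 C=5120/2501 G=4096/2501 H=512/205] → run G
t=16: vr[B=4096/1991 C=5120/2501 G=5120/2501 H=512/205] → run C
t=17: vr[B=4096/1991 C=6144/2501 G=5120/2501 H=512/205] → run G
t=18: vr[B=4096/1991 C=6144/2501 G=6144/2501 H=512/205] → run B
t=19: vr[B=5120/1991 C=6144/2501 G=6144/2501 H=512/205] → run C
t=20: vr[B=5120/1991 G=6144/2501 H=512/205] → run G
t=21: vr[B=5120/1991 H=512/205] → run H
t=22: vr[B=5120/1991 H=768/205] → run B
t=23: vr[H=768/205] → run H
t=24: vr[H=1024/205] → run H
t=25: vr[H=256/41] → run H
t=26: (idle)
t=27: (idle)

running at tick 17 = G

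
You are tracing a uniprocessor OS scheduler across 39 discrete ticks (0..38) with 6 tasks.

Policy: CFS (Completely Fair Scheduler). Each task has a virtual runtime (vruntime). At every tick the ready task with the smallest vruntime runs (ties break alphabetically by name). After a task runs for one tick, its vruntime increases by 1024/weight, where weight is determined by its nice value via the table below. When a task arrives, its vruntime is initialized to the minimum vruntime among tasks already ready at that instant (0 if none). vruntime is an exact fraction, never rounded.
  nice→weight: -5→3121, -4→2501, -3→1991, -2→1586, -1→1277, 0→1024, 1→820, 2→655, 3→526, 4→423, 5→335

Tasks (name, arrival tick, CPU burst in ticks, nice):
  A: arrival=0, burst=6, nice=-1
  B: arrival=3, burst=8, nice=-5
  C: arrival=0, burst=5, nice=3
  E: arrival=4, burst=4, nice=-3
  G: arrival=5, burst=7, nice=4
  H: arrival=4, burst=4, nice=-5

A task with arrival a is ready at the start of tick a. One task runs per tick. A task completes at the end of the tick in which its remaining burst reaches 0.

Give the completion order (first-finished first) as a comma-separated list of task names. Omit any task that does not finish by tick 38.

t=0: vr[A=0 C=0] → run A
t=1: vr[A=1024/1277 C=0] → run C
t=2: vr[A=1024/1277 C=512/263] → run A
t=3: vr[A=2048/1277 B=2048/1277 C=512/263] → run A
t=4: vr[A=3072/1277 B=2048/1277 C=512/263 E=2048/1277 H=2048/1277] → run B
t=5: vr[A=3072/1277 B=7699456/3985517 C=512/263 E=2048/1277 G=2048/1277 H=2048/1277] → run E
t=6: vr[A=3072/1277 B=7699456/3985517 C=512/263 E=5385216/2542507 G=2048/1277 H=2048/1277] → run G
t=7: vr[A=3072/1277 B=7699456/3985517 C=512/263 E=5385216/2542507 G=2173952/540171 H=2048/1277] → run H
t=8: vr[A=3072/1277 B=7699456/3985517 C=512/263 E=5385216/2542507 G=2173952/540171 H=7699456/3985517] → run B
t=9: vr[A=3072/1277 B=9007104/3985517 C=512/263 E=5385216/2542507 G=2173952/540171 H=7699456/3985517] → run H
t=10: vr[A=3072/1277 B=9007104/3985517 C=512/263 E=5385216/2542507 G=2173952/540171 H=9007104/3985517] → run C
t=11: vr[A=3072/1277 B=9007104/3985517 C=1024/263 E=5385216/2542507 G=2173952/540171 H=9007104/3985517] → run E
t=12: vr[A=3072/1277 B=9007104/3985517 C=1024/263 E=6692864/2542507 G=2173952/540171 H=9007104/3985517] → run B
t=13: vr[A=3072/1277 B=10314752/3985517 C=1024/263 E=6692864/2542507 G=2173952/540171 H=9007104/3985517] → run H
t=14: vr[A=3072/1277 B=10314752/3985517 C=1024/263 E=6692864/2542507 G=2173952/540171 H=10314752/3985517] → run A
t=15: vr[A=4096/1277 B=10314752/3985517 C=1024/263 E=6692864/2542507 G=2173952/540171 H=10314752/3985517] → run B
t=16: vr[A=4096/1277 B=11622400/3985517 C=1024/263 E=6692864/2542507 G=2173952/540171 H=10314752/3985517] → run H
t=17: vr[A=4096/1277 B=11622400/3985517 C=1024/263 E=6692864/2542507 G=2173952/540171] → run E
t=18: vr[A=4096/1277 B=11622400/3985517 C=1024/263 E=8000512/2542507 G=2173952/540171] → run B
t=19: vr[A=4096/1277 B=12930048/3985517 C=1024/263 E=8000512/2542507 G=2173952/540171] → run E
t=20: vr[A=4096/1277 B=12930048/3985517 C=1024/263 G=2173952/540171] → run A
t=21: vr[A=5120/1277 B=12930048/3985517 C=1024/263 G=2173952/540171] → run B
t=22: vr[A=5120/1277 B=14237696/3985517 C=1024/263 G=2173952/540171] → run B
t=23: vr[A=5120/1277 B=15545344/3985517 C=1024/263 G=2173952/540171] → run C
t=24: vr[A=5120/1277 B=15545344/3985517 C=1536/263 G=2173952/540171] → run B
t=25: vr[A=5120/1277 C=1536/263 G=2173952/540171] → run A
t=26: vr[C=1536/263 G=2173952/540171] → run G
t=27: vr[C=1536/263 G=3481600/540171] → run C
t=28: vr[C=2048/263 G=3481600/540171] → run G
t=29: vr[C=2048/263 G=1596416/180057] → run C
t=30: vr[G=1596416/180057] → run G
t=31: vr[G=6096896/540171] → run G
t=32: vr[G=7404544/540171] → run G
t=33: vr[G=2904064/180057] → run G
t=34: (idle)
t=35: (idle)
t=36: (idle)
t=37: (idle)
t=38: (idle)

completion order = H, E, B, A, C, G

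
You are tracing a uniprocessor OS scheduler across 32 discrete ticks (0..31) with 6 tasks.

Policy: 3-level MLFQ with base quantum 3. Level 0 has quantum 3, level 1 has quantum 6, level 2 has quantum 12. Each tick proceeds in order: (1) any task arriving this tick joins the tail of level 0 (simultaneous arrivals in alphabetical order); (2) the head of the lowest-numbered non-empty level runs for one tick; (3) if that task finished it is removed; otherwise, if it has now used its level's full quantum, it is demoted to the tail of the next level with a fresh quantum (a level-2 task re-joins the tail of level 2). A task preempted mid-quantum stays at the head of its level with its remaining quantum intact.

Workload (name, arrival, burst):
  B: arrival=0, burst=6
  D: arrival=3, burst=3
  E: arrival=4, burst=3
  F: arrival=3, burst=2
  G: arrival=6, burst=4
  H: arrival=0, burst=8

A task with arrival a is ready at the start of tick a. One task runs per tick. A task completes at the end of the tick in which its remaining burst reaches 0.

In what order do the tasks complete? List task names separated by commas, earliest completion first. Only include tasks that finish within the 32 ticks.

completion order = D, F, E, B, H, G

t=0: L0/L1/L2 = BH/-/- → run B
t=1: L0/L1/L2 = BH/-/- → run B
t=2: L0/L1/L2 = BH/-/- → run B
t=3: L0/L1/L2 = HDF/B/- → run H
t=4: L0/L1/L2 = HDFE/B/- → run H
t=5: L0/L1/L2 = HDFE/B/- → run H
t=6: L0/L1/L2 = DFEG/BH/- → run D
t=7: L0/L1/L2 = DFEG/BH/- → run D
t=8: L0/L1/L2 = DFEG/BH/- → run D
t=9: L0/L1/L2 = FEG/BH/- → run F
t=10: L0/L1/L2 = FEG/BH/- → run F
t=11: L0/L1/L2 = EG/BH/- → run E
t=12: L0/L1/L2 = EG/BH/- → run E
t=13: L0/L1/L2 = EG/BH/- → run E
t=14: L0/L1/L2 = G/BH/- → run G
t=15: L0/L1/L2 = G/BH/- → run G
t=16: L0/L1/L2 = G/BH/- → run G
t=17: L0/L1/L2 = -/BHG/- → run B
t=18: L0/L1/L2 = -/BHG/- → run B
t=19: L0/L1/L2 = -/BHG/- → run B
t=20: L0/L1/L2 = -/HG/- → run H
t=21: L0/L1/L2 = -/HG/- → run H
t=22: L0/L1/L2 = -/HG/- → run H
t=23: L0/L1/L2 = -/HG/- → run H
t=24: L0/L1/L2 = -/HG/- → run H
t=25: L0/L1/L2 = -/G/- → run G
t=26: (idle)
t=27: (idle)
t=28: (idle)
t=29: (idle)
t=30: (idle)
t=31: (idle)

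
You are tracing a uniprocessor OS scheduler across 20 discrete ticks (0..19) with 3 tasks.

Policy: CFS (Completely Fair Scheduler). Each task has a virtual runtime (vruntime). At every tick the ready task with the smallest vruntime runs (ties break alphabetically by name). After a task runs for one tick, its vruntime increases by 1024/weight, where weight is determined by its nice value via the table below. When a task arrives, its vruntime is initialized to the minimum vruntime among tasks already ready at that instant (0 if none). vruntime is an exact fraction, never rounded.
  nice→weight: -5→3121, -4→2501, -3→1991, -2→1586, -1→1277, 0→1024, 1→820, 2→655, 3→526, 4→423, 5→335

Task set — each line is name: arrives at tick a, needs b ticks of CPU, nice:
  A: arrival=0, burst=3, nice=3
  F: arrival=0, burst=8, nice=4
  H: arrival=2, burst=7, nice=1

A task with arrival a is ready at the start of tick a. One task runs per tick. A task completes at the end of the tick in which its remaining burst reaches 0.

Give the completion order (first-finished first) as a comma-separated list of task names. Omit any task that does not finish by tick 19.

completion order = A, H, F

t=0: vr[A=0 F=0] → run A
t=1: vr[A=512/263 F=0] → run F
t=2: vr[A=512/263 F=1024/423 H=512/263] → run A
t=3: vr[A=1024/263 F=1024/423 H=512/263] → run H
t=4: vr[A=1024/263 F=1024/423 H=172288/53915] → run F
t=5: vr[A=1024/263 F=2048/423 H=172288/53915] → run H
t=6: vr[A=1024/263 F=2048/423 H=239616/53915] → run A
t=7: vr[F=2048/423 H=239616/53915] → run H
t=8: vr[F=2048/423 H=306944/53915] → run F
t=9: vr[F=1024/141 H=306944/53915] → run H
t=10: vr[F=1024/141 H=374272/53915] → run H
t=11: vr[F=1024/141 H=88320/10783] → run F
t=12: vr[F=4096/423 H=88320/10783] → run H
t=13: vr[F=4096/423 H=508928/53915] → run H
t=14: vr[F=4096/423] → run F
t=15: vr[F=5120/423] → run F
t=16: vr[F=2048/141] → run F
t=17: vr[F=7168/423] → run F
t=18: (idle)
t=19: (idle)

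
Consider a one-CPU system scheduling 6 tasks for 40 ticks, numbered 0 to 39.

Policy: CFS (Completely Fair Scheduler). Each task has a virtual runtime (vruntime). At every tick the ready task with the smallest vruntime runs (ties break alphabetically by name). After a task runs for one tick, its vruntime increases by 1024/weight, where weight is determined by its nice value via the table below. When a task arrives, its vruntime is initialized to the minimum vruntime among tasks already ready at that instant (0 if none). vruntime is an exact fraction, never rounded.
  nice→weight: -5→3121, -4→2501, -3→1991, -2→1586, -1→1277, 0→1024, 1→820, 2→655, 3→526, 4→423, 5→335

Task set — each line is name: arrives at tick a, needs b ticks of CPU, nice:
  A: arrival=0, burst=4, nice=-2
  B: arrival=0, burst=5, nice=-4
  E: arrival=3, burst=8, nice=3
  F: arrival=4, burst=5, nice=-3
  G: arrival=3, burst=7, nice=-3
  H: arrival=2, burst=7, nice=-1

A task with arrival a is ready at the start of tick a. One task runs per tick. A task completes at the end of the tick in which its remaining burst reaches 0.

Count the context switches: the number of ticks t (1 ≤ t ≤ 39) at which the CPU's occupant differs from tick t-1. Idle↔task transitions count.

context switches = 29

t=0: vr[A=0 B=0] → run A
t=1: vr[A=512/793 B=0] → run B
t=2: vr[A=512/793 B=1024/2501 H=1024/2501] → run B
t=3: vr[A=512/793 B=2048/2501 E=1024/2501 G=1024/2501 H=1024/2501] → run E
t=4: vr[A=512/793 B=2048/2501 E=1549824/657763 F=1024/2501 G=1024/2501 H=1024/2501] → run F
t=5: vr[A=512/793 B=2048/2501 E=1549824/657763 F=4599808/4979491 G=1024/2501 H=1024/2501] → run G
t=6: vr[A=512/793 B=2048/2501 E=1549824/657763 F=4599808/4979491 G=4599808/4979491 H=1024/2501] → run H
t=7: vr[A=512/793 B=2048/2501 E=1549824/657763 F=4599808/4979491 G=4599808/4979491 H=3868672/3193777] → run A
t=8: vr[A=1024/793 B=2048/2501 E=1549824/657763 F=4599808/4979491 G=4599808/4979491 H=3868672/3193777] → run B
t=9: vr[A=1024/793 B=3072/2501 E=1549824/657763 F=4599808/4979491 G=4599808/4979491 H=3868672/3193777] → run F
t=10: vr[A=1024/793 B=3072/2501 E=1549824/657763 F=7160832/4979491 G=4599808/4979491 H=3868672/3193777] → run G
t=11: vr[A=1024/793 B=3072/2501 E=1549824/657763 F=7160832/4979491 G=7160832/4979491 H=3868672/3193777] → run H
t=12: vr[A=1024/793 B=3072/2501 E=1549824/657763 F=7160832/4979491 G=7160832/4979491 H=6429696/3193777] → run B
t=13: vr[A=1024/793 B=4096/2501 E=1549824/657763 F=7160832/4979491 G=7160832/4979491 H=6429696/3193777] → run A
t=14: vr[A=1536/793 B=4096/2501 E=1549824/657763 F=7160832/4979491 G=7160832/4979491 H=6429696/3193777] → run F
t=15: vr[A=1536/793 B=4096/2501 E=1549824/657763 F=9721856/4979491 G=7160832/4979491 H=6429696/3193777] → run G
t=16: vr[A=1536/793 B=4096/2501 E=1549824/657763 F=9721856/4979491 G=9721856/4979491 H=6429696/3193777] → run B
t=17: vr[A=1536/793 E=1549824/657763 F=9721856/4979491 G=9721856/4979491 H=6429696/3193777] → run A
t=18: vr[E=1549824/657763 F=9721856/4979491 G=9721856/4979491 H=6429696/3193777] → run F
t=19: vr[E=1549824/657763 F=12282880/4979491 G=9721856/4979491 H=6429696/3193777] → run G
t=20: vr[E=1549824/657763 F=12282880/4979491 G=12282880/4979491 H=6429696/3193777] → run H
t=21: vr[E=1549824/657763 F=12282880/4979491 G=12282880/4979491 H=8990720/3193777] → run E
t=22: vr[E=2830336/657763 F=12282880/4979491 G=12282880/4979491 H=8990720/3193777] → run F
t=23: vr[E=2830336/657763 G=12282880/4979491 H=8990720/3193777] → run G
t=24: vr[E=2830336/657763 G=14843904/4979491 H=8990720/3193777] → run H
t=25: vr[E=2830336/657763 G=14843904/4979491 H=11551744/3193777] → run G
t=26: vr[E=2830336/657763 G=17404928/4979491 H=11551744/3193777] → run G
t=27: vr[E=2830336/657763 H=11551744/3193777] → run H
t=28: vr[E=2830336/657763 H=14112768/3193777] → run E
t=29: vr[E=4110848/657763 H=14112768/3193777] → run H
t=30: vr[E=4110848/657763 H=16673792/3193777] → run H
t=31: vr[E=4110848/657763] → run E
t=32: vr[E=5391360/657763] → run E
t=33: vr[E=6671872/657763] → run E
t=34: vr[E=7952384/657763] → run E
t=35: vr[E=9232896/657763] → run E
t=36: (idle)
t=37: (idle)
t=38: (idle)
t=39: (idle)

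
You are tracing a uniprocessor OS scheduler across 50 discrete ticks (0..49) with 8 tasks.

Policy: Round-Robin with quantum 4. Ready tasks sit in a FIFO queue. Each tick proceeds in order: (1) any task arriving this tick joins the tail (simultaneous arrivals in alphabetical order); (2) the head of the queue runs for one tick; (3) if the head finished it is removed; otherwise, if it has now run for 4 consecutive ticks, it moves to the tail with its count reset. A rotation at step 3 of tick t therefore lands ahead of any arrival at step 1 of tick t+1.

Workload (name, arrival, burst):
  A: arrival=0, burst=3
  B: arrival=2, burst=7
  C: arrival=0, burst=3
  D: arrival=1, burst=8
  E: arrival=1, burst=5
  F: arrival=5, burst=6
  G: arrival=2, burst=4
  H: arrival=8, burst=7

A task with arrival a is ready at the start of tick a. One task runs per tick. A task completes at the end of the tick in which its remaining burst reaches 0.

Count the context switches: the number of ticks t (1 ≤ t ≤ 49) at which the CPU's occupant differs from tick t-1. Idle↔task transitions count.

context switches = 13

t=0: queue=[A,C] q_used=0 → run A
t=1: queue=[A,C,D,E] q_used=1 → run A
t=2: queue=[A,C,D,E,B,G] q_used=2 → run A
t=3: queue=[C,D,E,B,G] q_used=0 → run C
t=4: queue=[C,D,E,B,G] q_used=1 → run C
t=5: queue=[C,D,E,B,G,F] q_used=2 → run C
t=6: queue=[D,E,B,G,F] q_used=0 → run D
t=7: queue=[D,E,B,G,F] q_used=1 → run D
t=8: queue=[D,E,B,G,F,H] q_used=2 → run D
t=9: queue=[D,E,B,G,F,H] q_used=3 → run D
t=10: queue=[E,B,G,F,H,D] q_used=0 → run E
t=11: queue=[E,B,G,F,H,D] q_used=1 → run E
t=12: queue=[E,B,G,F,H,D] q_used=2 → run E
t=13: queue=[E,B,G,F,H,D] q_used=3 → run E
t=14: queue=[B,G,F,H,D,E] q_used=0 → run B
t=15: queue=[B,G,F,H,D,E] q_used=1 → run B
t=16: queue=[B,G,F,H,D,E] q_used=2 → run B
t=17: queue=[B,G,F,H,D,E] q_used=3 → run B
t=18: queue=[G,F,H,D,E,B] q_used=0 → run G
t=19: queue=[G,F,H,D,E,B] q_used=1 → run G
t=20: queue=[G,F,H,D,E,B] q_used=2 → run G
t=21: queue=[G,F,H,D,E,B] q_used=3 → run G
t=22: queue=[F,H,D,E,B] q_used=0 → run F
t=23: queue=[F,H,D,E,B] q_used=1 → run F
t=24: queue=[F,H,D,E,B] q_used=2 → run F
t=25: queue=[F,H,D,E,B] q_used=3 → run F
t=26: queue=[H,D,E,B,F] q_used=0 → run H
t=27: queue=[H,D,E,B,F] q_used=1 → run H
t=28: queue=[H,D,E,B,F] q_used=2 → run H
t=29: queue=[H,D,E,B,F] q_used=3 → run H
t=30: queue=[D,E,B,F,H] q_used=0 → run D
t=31: queue=[D,E,B,F,H] q_used=1 → run D
t=32: queue=[D,E,B,F,H] q_used=2 → run D
t=33: queue=[D,E,B,F,H] q_used=3 → run D
t=34: queue=[E,B,F,H] q_used=0 → run E
t=35: queue=[B,F,H] q_used=0 → run B
t=36: queue=[B,F,H] q_used=1 → run B
t=37: queue=[B,F,H] q_used=2 → run B
t=38: queue=[F,H] q_used=0 → run F
t=39: queue=[F,H] q_used=1 → run F
t=40: queue=[H] q_used=0 → run H
t=41: queue=[H] q_used=1 → run H
t=42: queue=[H] q_used=2 → run H
t=43: (idle)
t=44: (idle)
t=45: (idle)
t=46: (idle)
t=47: (idle)
t=48: (idle)
t=49: (idle)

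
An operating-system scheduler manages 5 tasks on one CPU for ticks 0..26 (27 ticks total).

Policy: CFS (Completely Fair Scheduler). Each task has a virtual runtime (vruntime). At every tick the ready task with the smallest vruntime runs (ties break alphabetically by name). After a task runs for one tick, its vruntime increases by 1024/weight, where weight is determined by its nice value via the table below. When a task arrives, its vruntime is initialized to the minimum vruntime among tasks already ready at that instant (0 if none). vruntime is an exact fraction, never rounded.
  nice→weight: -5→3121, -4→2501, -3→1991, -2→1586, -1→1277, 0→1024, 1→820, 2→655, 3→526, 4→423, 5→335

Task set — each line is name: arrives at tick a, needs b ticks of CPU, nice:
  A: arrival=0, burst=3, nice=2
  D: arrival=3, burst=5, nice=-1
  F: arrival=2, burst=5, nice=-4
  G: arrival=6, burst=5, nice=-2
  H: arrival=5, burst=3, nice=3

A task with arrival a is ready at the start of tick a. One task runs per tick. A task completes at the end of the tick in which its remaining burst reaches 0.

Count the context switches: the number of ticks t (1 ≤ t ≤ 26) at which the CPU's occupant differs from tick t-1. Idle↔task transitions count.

t=0: vr[A=0] → run A
t=1: vr[A=1024/655] → run A
t=2: vr[A=2048/655 F=2048/655] → run A
t=3: vr[D=2048/655 F=2048/655] → run D
t=4: vr[D=3286016/836435 F=2048/655] → run F
t=5: vr[D=3286016/836435 F=5792768/1638155 H=5792768/1638155] → run F
t=6: vr[D=3286016/836435 F=6463488/1638155 G=5792768/1638155 H=5792768/1638155] → run G
t=7: vr[D=3286016/836435 F=6463488/1638155 G=89055744/21296015 H=5792768/1638155] → run H
t=8: vr[D=3286016/836435 F=6463488/1638155 G=89055744/21296015 H=2362233344/430834765] → run D
t=9: vr[D=3956736/836435 F=6463488/1638155 G=89055744/21296015 H=2362233344/430834765] → run F
t=10: vr[D=3956736/836435 F=7134208/1638155 G=89055744/21296015 H=2362233344/430834765] → run G
t=11: vr[D=3956736/836435 F=7134208/1638155 G=102805504/21296015 H=2362233344/430834765] → run F
t=12: vr[D=3956736/836435 F=7804928/1638155 G=102805504/21296015 H=2362233344/430834765] → run D
t=13: vr[D=4627456/836435 F=7804928/1638155 G=102805504/21296015 H=2362233344/430834765] → run F
t=14: vr[D=4627456/836435 G=102805504/21296015 H=2362233344/430834765] → run G
t=15: vr[D=4627456/836435 G=116555264/21296015 H=2362233344/430834765] → run G
t=16: vr[D=4627456/836435 G=130305024/21296015 H=2362233344/430834765] → run H
t=17: vr[D=4627456/836435 G=130305024/21296015 H=3200968704/430834765] → run D
t=18: vr[D=5298176/836435 G=130305024/21296015 H=3200968704/430834765] → run G
t=19: vr[D=5298176/836435 H=3200968704/430834765] → run D
t=20: vr[H=3200968704/430834765] → run H
t=21: (idle)
t=22: (idle)
t=23: (idle)
t=24: (idle)
t=25: (idle)
t=26: (idle)

context switches = 17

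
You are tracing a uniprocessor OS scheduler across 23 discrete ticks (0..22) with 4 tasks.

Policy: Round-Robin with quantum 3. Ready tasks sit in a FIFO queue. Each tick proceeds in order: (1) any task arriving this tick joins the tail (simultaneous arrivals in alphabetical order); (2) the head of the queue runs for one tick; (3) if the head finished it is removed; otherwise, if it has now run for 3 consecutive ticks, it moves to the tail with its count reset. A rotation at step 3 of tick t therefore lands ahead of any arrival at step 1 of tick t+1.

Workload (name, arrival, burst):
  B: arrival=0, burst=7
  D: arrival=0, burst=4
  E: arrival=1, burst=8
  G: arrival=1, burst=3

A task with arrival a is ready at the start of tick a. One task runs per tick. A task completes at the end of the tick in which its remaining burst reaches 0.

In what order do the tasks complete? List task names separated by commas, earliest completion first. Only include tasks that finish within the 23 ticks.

completion order = G, D, B, E

t=0: queue=[B,D] q_used=0 → run B
t=1: queue=[B,D,E,G] q_used=1 → run B
t=2: queue=[B,D,E,G] q_used=2 → run B
t=3: queue=[D,E,G,B] q_used=0 → run D
t=4: queue=[D,E,G,B] q_used=1 → run D
t=5: queue=[D,E,G,B] q_used=2 → run D
t=6: queue=[E,G,B,D] q_used=0 → run E
t=7: queue=[E,G,B,D] q_used=1 → run E
t=8: queue=[E,G,B,D] q_used=2 → run E
t=9: queue=[G,B,D,E] q_used=0 → run G
t=10: queue=[G,B,D,E] q_used=1 → run G
t=11: queue=[G,B,D,E] q_used=2 → run G
t=12: queue=[B,D,E] q_used=0 → run B
t=13: queue=[B,D,E] q_used=1 → run B
t=14: queue=[B,D,E] q_used=2 → run B
t=15: queue=[D,E,B] q_used=0 → run D
t=16: queue=[E,B] q_used=0 → run E
t=17: queue=[E,B] q_used=1 → run E
t=18: queue=[E,B] q_used=2 → run E
t=19: queue=[B,E] q_used=0 → run B
t=20: queue=[E] q_used=0 → run E
t=21: queue=[E] q_used=1 → run E
t=22: (idle)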